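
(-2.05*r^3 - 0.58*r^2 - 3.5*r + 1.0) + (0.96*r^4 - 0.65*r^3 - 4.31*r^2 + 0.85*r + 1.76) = 0.96*r^4 - 2.7*r^3 - 4.89*r^2 - 2.65*r + 2.76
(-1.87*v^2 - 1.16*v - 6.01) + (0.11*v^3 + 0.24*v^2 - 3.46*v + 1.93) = 0.11*v^3 - 1.63*v^2 - 4.62*v - 4.08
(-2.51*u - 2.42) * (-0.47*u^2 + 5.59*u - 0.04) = 1.1797*u^3 - 12.8935*u^2 - 13.4274*u + 0.0968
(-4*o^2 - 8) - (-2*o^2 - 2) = -2*o^2 - 6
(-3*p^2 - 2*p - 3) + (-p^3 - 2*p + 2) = -p^3 - 3*p^2 - 4*p - 1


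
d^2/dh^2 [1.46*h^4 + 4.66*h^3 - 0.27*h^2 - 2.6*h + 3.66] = 17.52*h^2 + 27.96*h - 0.54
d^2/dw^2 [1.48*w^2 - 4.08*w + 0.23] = 2.96000000000000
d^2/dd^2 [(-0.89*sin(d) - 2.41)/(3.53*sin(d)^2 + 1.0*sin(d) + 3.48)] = (11.090201*sin(d)^5 + 116.981376*sin(d)^4 - 62.257198*sin(d)^3 - 299.29343*sin(d)^2 + 16.946352*sin(d) + 60.585208)/(3.53*sin(d)^2 + 1.0*sin(d) + 3.48)^3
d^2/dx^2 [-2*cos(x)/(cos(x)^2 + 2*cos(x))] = 2*(cos(x)^2 - 2*cos(x) - 2)/(cos(x) + 2)^3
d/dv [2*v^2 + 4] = 4*v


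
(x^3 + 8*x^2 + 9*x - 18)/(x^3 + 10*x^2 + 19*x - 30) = (x + 3)/(x + 5)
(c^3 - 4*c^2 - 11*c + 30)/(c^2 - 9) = (c^2 - 7*c + 10)/(c - 3)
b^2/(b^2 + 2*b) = b/(b + 2)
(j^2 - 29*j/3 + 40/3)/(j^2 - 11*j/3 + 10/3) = (j - 8)/(j - 2)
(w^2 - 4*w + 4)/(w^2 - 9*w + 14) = (w - 2)/(w - 7)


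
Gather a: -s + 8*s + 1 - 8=7*s - 7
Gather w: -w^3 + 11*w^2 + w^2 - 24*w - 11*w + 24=-w^3 + 12*w^2 - 35*w + 24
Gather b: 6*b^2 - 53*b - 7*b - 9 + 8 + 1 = 6*b^2 - 60*b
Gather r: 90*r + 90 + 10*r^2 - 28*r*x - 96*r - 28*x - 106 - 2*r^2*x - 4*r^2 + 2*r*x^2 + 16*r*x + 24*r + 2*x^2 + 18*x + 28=r^2*(6 - 2*x) + r*(2*x^2 - 12*x + 18) + 2*x^2 - 10*x + 12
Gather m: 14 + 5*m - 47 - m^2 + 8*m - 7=-m^2 + 13*m - 40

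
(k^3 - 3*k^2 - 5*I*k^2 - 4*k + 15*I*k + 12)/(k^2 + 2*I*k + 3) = (k^2 - k*(3 + 4*I) + 12*I)/(k + 3*I)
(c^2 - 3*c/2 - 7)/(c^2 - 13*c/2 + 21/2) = (c + 2)/(c - 3)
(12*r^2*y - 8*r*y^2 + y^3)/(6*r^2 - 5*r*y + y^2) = y*(-6*r + y)/(-3*r + y)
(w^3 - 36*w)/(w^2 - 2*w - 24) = w*(w + 6)/(w + 4)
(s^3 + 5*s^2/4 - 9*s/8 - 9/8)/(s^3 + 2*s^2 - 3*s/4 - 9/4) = (4*s + 3)/(2*(2*s + 3))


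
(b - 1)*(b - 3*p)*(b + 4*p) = b^3 + b^2*p - b^2 - 12*b*p^2 - b*p + 12*p^2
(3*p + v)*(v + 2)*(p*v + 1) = 3*p^2*v^2 + 6*p^2*v + p*v^3 + 2*p*v^2 + 3*p*v + 6*p + v^2 + 2*v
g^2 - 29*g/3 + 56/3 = (g - 7)*(g - 8/3)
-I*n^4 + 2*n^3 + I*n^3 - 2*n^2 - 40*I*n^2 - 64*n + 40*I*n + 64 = (n - 4*I)*(n - 2*I)*(n + 8*I)*(-I*n + I)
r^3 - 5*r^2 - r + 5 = (r - 5)*(r - 1)*(r + 1)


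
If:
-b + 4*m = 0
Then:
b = 4*m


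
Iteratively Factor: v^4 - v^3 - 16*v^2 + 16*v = (v + 4)*(v^3 - 5*v^2 + 4*v) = (v - 1)*(v + 4)*(v^2 - 4*v) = (v - 4)*(v - 1)*(v + 4)*(v)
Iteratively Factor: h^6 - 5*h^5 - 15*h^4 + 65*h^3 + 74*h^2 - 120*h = (h - 4)*(h^5 - h^4 - 19*h^3 - 11*h^2 + 30*h) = (h - 4)*(h + 3)*(h^4 - 4*h^3 - 7*h^2 + 10*h) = (h - 4)*(h + 2)*(h + 3)*(h^3 - 6*h^2 + 5*h) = h*(h - 4)*(h + 2)*(h + 3)*(h^2 - 6*h + 5) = h*(h - 5)*(h - 4)*(h + 2)*(h + 3)*(h - 1)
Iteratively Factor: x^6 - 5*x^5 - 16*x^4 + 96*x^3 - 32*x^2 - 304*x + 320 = (x - 2)*(x^5 - 3*x^4 - 22*x^3 + 52*x^2 + 72*x - 160) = (x - 2)^2*(x^4 - x^3 - 24*x^2 + 4*x + 80) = (x - 2)^3*(x^3 + x^2 - 22*x - 40) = (x - 5)*(x - 2)^3*(x^2 + 6*x + 8) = (x - 5)*(x - 2)^3*(x + 2)*(x + 4)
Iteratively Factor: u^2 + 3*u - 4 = (u - 1)*(u + 4)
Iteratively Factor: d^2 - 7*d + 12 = (d - 4)*(d - 3)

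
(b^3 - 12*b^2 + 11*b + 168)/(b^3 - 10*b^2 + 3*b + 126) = (b - 8)/(b - 6)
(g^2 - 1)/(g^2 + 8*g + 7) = (g - 1)/(g + 7)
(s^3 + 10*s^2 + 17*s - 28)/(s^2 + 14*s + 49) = (s^2 + 3*s - 4)/(s + 7)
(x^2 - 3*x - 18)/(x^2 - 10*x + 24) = (x + 3)/(x - 4)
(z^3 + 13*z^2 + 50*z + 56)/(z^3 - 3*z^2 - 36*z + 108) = (z^3 + 13*z^2 + 50*z + 56)/(z^3 - 3*z^2 - 36*z + 108)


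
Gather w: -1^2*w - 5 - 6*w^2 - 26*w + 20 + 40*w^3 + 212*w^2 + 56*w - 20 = 40*w^3 + 206*w^2 + 29*w - 5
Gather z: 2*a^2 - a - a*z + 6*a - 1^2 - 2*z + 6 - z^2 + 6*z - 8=2*a^2 + 5*a - z^2 + z*(4 - a) - 3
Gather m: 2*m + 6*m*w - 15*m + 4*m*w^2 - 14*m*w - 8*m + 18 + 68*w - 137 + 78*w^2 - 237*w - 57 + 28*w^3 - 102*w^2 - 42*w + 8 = m*(4*w^2 - 8*w - 21) + 28*w^3 - 24*w^2 - 211*w - 168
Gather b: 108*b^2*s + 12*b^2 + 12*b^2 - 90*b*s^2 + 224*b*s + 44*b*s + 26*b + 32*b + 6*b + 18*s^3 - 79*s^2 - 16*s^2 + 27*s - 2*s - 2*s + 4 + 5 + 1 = b^2*(108*s + 24) + b*(-90*s^2 + 268*s + 64) + 18*s^3 - 95*s^2 + 23*s + 10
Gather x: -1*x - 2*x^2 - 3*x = -2*x^2 - 4*x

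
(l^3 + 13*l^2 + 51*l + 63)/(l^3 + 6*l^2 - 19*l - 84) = (l + 3)/(l - 4)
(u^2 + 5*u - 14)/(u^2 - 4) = (u + 7)/(u + 2)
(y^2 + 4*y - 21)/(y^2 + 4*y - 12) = (y^2 + 4*y - 21)/(y^2 + 4*y - 12)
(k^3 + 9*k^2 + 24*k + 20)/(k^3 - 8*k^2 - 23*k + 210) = (k^2 + 4*k + 4)/(k^2 - 13*k + 42)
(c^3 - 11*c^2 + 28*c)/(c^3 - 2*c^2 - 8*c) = (c - 7)/(c + 2)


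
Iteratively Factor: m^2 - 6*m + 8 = (m - 2)*(m - 4)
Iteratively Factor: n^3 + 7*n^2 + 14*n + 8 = (n + 4)*(n^2 + 3*n + 2) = (n + 1)*(n + 4)*(n + 2)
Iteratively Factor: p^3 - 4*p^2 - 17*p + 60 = (p + 4)*(p^2 - 8*p + 15) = (p - 5)*(p + 4)*(p - 3)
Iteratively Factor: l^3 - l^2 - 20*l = (l + 4)*(l^2 - 5*l) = (l - 5)*(l + 4)*(l)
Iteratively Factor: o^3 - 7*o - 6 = (o - 3)*(o^2 + 3*o + 2) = (o - 3)*(o + 2)*(o + 1)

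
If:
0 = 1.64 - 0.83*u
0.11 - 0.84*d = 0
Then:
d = 0.13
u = 1.98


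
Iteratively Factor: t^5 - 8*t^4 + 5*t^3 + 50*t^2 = (t + 2)*(t^4 - 10*t^3 + 25*t^2) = (t - 5)*(t + 2)*(t^3 - 5*t^2) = (t - 5)^2*(t + 2)*(t^2) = t*(t - 5)^2*(t + 2)*(t)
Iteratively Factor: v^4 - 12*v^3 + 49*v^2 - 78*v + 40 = (v - 2)*(v^3 - 10*v^2 + 29*v - 20) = (v - 2)*(v - 1)*(v^2 - 9*v + 20) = (v - 5)*(v - 2)*(v - 1)*(v - 4)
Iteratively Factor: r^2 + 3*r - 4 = (r - 1)*(r + 4)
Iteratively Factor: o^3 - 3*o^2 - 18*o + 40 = (o + 4)*(o^2 - 7*o + 10) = (o - 5)*(o + 4)*(o - 2)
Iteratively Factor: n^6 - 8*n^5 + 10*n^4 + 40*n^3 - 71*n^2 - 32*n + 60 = (n - 2)*(n^5 - 6*n^4 - 2*n^3 + 36*n^2 + n - 30) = (n - 3)*(n - 2)*(n^4 - 3*n^3 - 11*n^2 + 3*n + 10) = (n - 3)*(n - 2)*(n - 1)*(n^3 - 2*n^2 - 13*n - 10) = (n - 3)*(n - 2)*(n - 1)*(n + 1)*(n^2 - 3*n - 10) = (n - 5)*(n - 3)*(n - 2)*(n - 1)*(n + 1)*(n + 2)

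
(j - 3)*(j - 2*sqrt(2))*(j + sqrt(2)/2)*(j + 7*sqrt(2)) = j^4 - 3*j^3 + 11*sqrt(2)*j^3/2 - 33*sqrt(2)*j^2/2 - 23*j^2 - 14*sqrt(2)*j + 69*j + 42*sqrt(2)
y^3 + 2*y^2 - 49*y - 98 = (y - 7)*(y + 2)*(y + 7)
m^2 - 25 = (m - 5)*(m + 5)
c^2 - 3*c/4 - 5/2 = (c - 2)*(c + 5/4)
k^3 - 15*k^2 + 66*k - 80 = (k - 8)*(k - 5)*(k - 2)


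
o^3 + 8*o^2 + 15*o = o*(o + 3)*(o + 5)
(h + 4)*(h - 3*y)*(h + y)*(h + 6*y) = h^4 + 4*h^3*y + 4*h^3 - 15*h^2*y^2 + 16*h^2*y - 18*h*y^3 - 60*h*y^2 - 72*y^3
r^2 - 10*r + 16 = (r - 8)*(r - 2)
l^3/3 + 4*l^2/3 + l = l*(l/3 + 1)*(l + 1)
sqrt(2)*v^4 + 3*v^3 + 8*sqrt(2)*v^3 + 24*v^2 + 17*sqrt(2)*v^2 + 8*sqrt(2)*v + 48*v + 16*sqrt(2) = (v + 4)^2*(v + sqrt(2))*(sqrt(2)*v + 1)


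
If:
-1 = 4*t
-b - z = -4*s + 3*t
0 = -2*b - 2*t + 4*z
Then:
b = 2*z + 1/4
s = 3*z/4 - 1/8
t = -1/4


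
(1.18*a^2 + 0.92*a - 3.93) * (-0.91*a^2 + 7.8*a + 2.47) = -1.0738*a^4 + 8.3668*a^3 + 13.6669*a^2 - 28.3816*a - 9.7071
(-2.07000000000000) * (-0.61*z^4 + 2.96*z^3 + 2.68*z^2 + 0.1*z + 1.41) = 1.2627*z^4 - 6.1272*z^3 - 5.5476*z^2 - 0.207*z - 2.9187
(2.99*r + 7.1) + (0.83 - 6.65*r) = 7.93 - 3.66*r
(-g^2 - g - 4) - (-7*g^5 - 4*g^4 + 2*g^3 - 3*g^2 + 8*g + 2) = 7*g^5 + 4*g^4 - 2*g^3 + 2*g^2 - 9*g - 6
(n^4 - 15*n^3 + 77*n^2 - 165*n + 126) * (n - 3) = n^5 - 18*n^4 + 122*n^3 - 396*n^2 + 621*n - 378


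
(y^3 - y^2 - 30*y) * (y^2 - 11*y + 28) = y^5 - 12*y^4 + 9*y^3 + 302*y^2 - 840*y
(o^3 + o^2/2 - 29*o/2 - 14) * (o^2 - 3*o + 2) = o^5 - 5*o^4/2 - 14*o^3 + 61*o^2/2 + 13*o - 28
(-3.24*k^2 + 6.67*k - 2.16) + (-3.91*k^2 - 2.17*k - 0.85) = -7.15*k^2 + 4.5*k - 3.01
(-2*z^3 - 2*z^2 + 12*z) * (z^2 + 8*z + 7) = -2*z^5 - 18*z^4 - 18*z^3 + 82*z^2 + 84*z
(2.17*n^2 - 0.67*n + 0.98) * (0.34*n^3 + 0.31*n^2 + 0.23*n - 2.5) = 0.7378*n^5 + 0.4449*n^4 + 0.6246*n^3 - 5.2753*n^2 + 1.9004*n - 2.45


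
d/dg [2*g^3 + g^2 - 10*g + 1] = 6*g^2 + 2*g - 10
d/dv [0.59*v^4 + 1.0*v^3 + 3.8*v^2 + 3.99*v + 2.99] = 2.36*v^3 + 3.0*v^2 + 7.6*v + 3.99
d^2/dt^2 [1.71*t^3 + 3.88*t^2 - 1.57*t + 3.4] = 10.26*t + 7.76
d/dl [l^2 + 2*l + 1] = 2*l + 2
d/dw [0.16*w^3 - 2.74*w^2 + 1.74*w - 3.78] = 0.48*w^2 - 5.48*w + 1.74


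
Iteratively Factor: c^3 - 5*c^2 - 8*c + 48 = (c - 4)*(c^2 - c - 12) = (c - 4)*(c + 3)*(c - 4)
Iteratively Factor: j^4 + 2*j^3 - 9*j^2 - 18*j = (j + 2)*(j^3 - 9*j) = (j + 2)*(j + 3)*(j^2 - 3*j) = j*(j + 2)*(j + 3)*(j - 3)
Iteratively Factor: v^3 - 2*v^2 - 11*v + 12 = (v - 1)*(v^2 - v - 12) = (v - 1)*(v + 3)*(v - 4)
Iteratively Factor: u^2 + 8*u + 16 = (u + 4)*(u + 4)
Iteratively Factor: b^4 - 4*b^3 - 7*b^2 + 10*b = (b - 5)*(b^3 + b^2 - 2*b) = b*(b - 5)*(b^2 + b - 2) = b*(b - 5)*(b - 1)*(b + 2)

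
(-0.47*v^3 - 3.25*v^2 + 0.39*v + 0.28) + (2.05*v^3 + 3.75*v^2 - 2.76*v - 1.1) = 1.58*v^3 + 0.5*v^2 - 2.37*v - 0.82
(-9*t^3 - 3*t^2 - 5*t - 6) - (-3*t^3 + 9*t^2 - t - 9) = -6*t^3 - 12*t^2 - 4*t + 3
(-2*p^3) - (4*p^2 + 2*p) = -2*p^3 - 4*p^2 - 2*p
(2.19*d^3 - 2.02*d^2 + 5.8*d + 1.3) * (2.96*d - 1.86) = 6.4824*d^4 - 10.0526*d^3 + 20.9252*d^2 - 6.94*d - 2.418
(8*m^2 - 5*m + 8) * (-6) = -48*m^2 + 30*m - 48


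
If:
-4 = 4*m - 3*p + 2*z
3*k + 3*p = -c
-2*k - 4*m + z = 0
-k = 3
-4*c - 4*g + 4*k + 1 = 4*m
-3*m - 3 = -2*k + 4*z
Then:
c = 143/19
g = -841/76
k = -3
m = 15/19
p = 28/57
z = -54/19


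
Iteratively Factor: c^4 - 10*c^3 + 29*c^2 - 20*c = (c - 1)*(c^3 - 9*c^2 + 20*c) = c*(c - 1)*(c^2 - 9*c + 20) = c*(c - 4)*(c - 1)*(c - 5)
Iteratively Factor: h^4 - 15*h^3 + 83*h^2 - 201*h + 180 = (h - 3)*(h^3 - 12*h^2 + 47*h - 60) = (h - 5)*(h - 3)*(h^2 - 7*h + 12) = (h - 5)*(h - 4)*(h - 3)*(h - 3)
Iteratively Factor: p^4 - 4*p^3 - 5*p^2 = (p + 1)*(p^3 - 5*p^2) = p*(p + 1)*(p^2 - 5*p) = p*(p - 5)*(p + 1)*(p)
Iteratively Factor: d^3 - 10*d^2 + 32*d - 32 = (d - 4)*(d^2 - 6*d + 8) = (d - 4)^2*(d - 2)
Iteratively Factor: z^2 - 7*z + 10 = (z - 2)*(z - 5)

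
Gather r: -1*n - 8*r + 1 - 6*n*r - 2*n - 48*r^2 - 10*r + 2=-3*n - 48*r^2 + r*(-6*n - 18) + 3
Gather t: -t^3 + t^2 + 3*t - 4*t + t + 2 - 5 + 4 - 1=-t^3 + t^2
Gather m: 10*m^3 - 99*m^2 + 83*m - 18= 10*m^3 - 99*m^2 + 83*m - 18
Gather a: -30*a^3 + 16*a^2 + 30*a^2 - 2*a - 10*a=-30*a^3 + 46*a^2 - 12*a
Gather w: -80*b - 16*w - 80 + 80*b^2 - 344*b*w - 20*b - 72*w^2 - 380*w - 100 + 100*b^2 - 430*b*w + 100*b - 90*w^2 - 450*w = 180*b^2 - 162*w^2 + w*(-774*b - 846) - 180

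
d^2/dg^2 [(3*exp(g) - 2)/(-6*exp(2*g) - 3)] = (-12*exp(4*g) + 32*exp(3*g) + 36*exp(2*g) - 16*exp(g) - 3)*exp(g)/(3*(8*exp(6*g) + 12*exp(4*g) + 6*exp(2*g) + 1))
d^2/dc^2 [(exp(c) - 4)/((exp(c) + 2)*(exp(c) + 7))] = (exp(4*c) - 25*exp(3*c) - 192*exp(2*c) - 226*exp(c) + 700)*exp(c)/(exp(6*c) + 27*exp(5*c) + 285*exp(4*c) + 1485*exp(3*c) + 3990*exp(2*c) + 5292*exp(c) + 2744)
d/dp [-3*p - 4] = -3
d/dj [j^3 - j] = 3*j^2 - 1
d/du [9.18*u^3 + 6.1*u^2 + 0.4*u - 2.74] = 27.54*u^2 + 12.2*u + 0.4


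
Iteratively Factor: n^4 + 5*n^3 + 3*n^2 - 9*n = (n + 3)*(n^3 + 2*n^2 - 3*n) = n*(n + 3)*(n^2 + 2*n - 3) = n*(n + 3)^2*(n - 1)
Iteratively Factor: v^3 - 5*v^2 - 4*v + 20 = (v - 5)*(v^2 - 4) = (v - 5)*(v - 2)*(v + 2)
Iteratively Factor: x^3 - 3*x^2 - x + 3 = (x + 1)*(x^2 - 4*x + 3) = (x - 3)*(x + 1)*(x - 1)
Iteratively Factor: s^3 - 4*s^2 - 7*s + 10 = (s - 1)*(s^2 - 3*s - 10) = (s - 5)*(s - 1)*(s + 2)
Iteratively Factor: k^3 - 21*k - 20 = (k + 1)*(k^2 - k - 20) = (k - 5)*(k + 1)*(k + 4)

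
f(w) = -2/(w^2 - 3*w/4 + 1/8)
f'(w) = -2*(3/4 - 2*w)/(w^2 - 3*w/4 + 1/8)^2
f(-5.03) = -0.07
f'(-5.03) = -0.03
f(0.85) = -9.52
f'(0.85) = 43.08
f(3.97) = -0.15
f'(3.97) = 0.09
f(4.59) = -0.11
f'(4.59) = 0.05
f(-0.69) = -1.79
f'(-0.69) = -3.40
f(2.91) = -0.31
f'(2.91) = 0.25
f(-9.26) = -0.02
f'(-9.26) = -0.00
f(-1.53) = -0.55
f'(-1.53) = -0.58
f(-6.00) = -0.05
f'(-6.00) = -0.02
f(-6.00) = -0.05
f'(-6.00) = -0.02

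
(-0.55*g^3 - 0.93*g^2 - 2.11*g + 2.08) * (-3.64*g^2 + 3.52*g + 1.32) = 2.002*g^5 + 1.4492*g^4 + 3.6808*g^3 - 16.226*g^2 + 4.5364*g + 2.7456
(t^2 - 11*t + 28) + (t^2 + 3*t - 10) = 2*t^2 - 8*t + 18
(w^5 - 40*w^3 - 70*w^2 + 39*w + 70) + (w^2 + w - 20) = w^5 - 40*w^3 - 69*w^2 + 40*w + 50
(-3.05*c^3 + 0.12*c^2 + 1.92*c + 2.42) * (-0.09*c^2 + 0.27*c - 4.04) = 0.2745*c^5 - 0.8343*c^4 + 12.1816*c^3 - 0.1842*c^2 - 7.1034*c - 9.7768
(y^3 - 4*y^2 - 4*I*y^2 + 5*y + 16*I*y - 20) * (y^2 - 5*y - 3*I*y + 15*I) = y^5 - 9*y^4 - 7*I*y^4 + 13*y^3 + 63*I*y^3 + 63*y^2 - 155*I*y^2 - 140*y + 135*I*y - 300*I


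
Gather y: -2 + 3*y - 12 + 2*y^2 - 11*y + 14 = 2*y^2 - 8*y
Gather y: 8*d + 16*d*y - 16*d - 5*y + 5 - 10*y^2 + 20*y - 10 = -8*d - 10*y^2 + y*(16*d + 15) - 5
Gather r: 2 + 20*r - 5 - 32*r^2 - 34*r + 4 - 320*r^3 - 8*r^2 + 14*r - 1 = -320*r^3 - 40*r^2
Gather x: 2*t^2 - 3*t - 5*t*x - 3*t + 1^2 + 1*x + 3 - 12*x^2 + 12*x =2*t^2 - 6*t - 12*x^2 + x*(13 - 5*t) + 4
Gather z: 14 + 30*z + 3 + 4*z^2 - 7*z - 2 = 4*z^2 + 23*z + 15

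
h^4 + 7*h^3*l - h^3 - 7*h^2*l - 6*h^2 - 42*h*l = h*(h - 3)*(h + 2)*(h + 7*l)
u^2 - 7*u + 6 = (u - 6)*(u - 1)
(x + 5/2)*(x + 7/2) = x^2 + 6*x + 35/4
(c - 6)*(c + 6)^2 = c^3 + 6*c^2 - 36*c - 216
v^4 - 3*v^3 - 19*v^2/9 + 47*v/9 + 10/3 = (v - 3)*(v - 5/3)*(v + 2/3)*(v + 1)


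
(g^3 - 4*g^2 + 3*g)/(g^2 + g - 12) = g*(g - 1)/(g + 4)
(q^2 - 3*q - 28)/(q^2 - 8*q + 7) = (q + 4)/(q - 1)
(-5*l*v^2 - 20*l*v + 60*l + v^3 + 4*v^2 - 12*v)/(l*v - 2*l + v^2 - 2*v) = (-5*l*v - 30*l + v^2 + 6*v)/(l + v)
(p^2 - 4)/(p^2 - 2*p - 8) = (p - 2)/(p - 4)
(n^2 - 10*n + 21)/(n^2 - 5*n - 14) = (n - 3)/(n + 2)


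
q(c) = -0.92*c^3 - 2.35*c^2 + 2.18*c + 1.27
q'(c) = -2.76*c^2 - 4.7*c + 2.18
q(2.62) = -25.70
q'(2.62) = -29.08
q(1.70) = -6.34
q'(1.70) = -13.79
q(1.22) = -1.24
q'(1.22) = -7.66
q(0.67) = 1.40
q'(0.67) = -2.21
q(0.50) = 1.66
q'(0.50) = -0.86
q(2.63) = -25.99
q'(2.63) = -29.27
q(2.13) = -13.64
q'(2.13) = -20.35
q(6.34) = -313.82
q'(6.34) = -138.56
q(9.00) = -840.14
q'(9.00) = -263.68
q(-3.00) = -1.58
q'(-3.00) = -8.56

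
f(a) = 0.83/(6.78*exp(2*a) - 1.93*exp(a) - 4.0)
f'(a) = 0.83*(-13.56*exp(2*a) + 1.93*exp(a))/(6.78*exp(2*a) - 1.93*exp(a) - 4.0)^2 = (1.6019 - 11.2548*exp(a))*exp(a)/(-6.78*exp(2*a) + 1.93*exp(a) + 4.0)^2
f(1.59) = 0.01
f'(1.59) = -0.01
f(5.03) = 0.00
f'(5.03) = -0.00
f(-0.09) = -8.24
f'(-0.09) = -781.82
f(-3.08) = -0.20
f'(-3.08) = 0.00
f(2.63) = 0.00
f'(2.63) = -0.00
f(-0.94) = -0.22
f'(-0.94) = -0.08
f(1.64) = 0.00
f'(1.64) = -0.01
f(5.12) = 0.00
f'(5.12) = -0.00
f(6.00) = 0.00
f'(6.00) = 0.00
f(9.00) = 0.00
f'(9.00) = 0.00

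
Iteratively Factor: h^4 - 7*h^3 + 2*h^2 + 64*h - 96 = (h - 4)*(h^3 - 3*h^2 - 10*h + 24) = (h - 4)^2*(h^2 + h - 6) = (h - 4)^2*(h + 3)*(h - 2)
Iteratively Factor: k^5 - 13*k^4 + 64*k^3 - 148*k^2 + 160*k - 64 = (k - 2)*(k^4 - 11*k^3 + 42*k^2 - 64*k + 32) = (k - 2)^2*(k^3 - 9*k^2 + 24*k - 16) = (k - 4)*(k - 2)^2*(k^2 - 5*k + 4) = (k - 4)*(k - 2)^2*(k - 1)*(k - 4)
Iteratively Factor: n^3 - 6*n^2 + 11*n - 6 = (n - 2)*(n^2 - 4*n + 3) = (n - 2)*(n - 1)*(n - 3)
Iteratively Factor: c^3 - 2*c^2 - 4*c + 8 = (c + 2)*(c^2 - 4*c + 4) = (c - 2)*(c + 2)*(c - 2)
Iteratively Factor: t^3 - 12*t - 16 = (t - 4)*(t^2 + 4*t + 4) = (t - 4)*(t + 2)*(t + 2)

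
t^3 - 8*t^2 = t^2*(t - 8)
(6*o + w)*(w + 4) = 6*o*w + 24*o + w^2 + 4*w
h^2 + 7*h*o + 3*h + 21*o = (h + 3)*(h + 7*o)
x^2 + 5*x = x*(x + 5)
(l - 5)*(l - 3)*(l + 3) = l^3 - 5*l^2 - 9*l + 45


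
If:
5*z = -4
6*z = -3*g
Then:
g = 8/5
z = -4/5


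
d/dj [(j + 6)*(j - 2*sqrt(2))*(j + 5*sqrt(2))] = 3*j^2 + 6*sqrt(2)*j + 12*j - 20 + 18*sqrt(2)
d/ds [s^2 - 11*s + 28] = 2*s - 11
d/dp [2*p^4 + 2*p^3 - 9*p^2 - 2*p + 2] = 8*p^3 + 6*p^2 - 18*p - 2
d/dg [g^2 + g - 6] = 2*g + 1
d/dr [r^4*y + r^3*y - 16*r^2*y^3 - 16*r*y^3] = y*(4*r^3 + 3*r^2 - 32*r*y^2 - 16*y^2)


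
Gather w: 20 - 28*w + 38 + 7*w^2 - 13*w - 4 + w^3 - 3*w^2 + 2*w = w^3 + 4*w^2 - 39*w + 54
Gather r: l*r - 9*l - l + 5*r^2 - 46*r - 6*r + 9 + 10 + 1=-10*l + 5*r^2 + r*(l - 52) + 20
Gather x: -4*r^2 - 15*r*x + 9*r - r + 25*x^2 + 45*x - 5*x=-4*r^2 + 8*r + 25*x^2 + x*(40 - 15*r)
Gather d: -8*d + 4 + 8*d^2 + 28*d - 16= 8*d^2 + 20*d - 12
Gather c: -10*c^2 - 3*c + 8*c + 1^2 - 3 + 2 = -10*c^2 + 5*c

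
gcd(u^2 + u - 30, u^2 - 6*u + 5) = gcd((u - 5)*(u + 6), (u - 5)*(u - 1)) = u - 5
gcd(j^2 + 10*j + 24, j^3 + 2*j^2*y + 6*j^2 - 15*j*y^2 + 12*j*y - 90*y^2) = j + 6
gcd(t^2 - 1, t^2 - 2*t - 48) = 1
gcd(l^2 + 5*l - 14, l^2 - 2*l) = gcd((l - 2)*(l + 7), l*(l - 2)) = l - 2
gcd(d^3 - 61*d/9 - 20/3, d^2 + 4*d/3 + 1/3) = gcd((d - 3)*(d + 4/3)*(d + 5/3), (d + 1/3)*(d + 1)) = 1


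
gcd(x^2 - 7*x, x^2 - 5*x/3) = x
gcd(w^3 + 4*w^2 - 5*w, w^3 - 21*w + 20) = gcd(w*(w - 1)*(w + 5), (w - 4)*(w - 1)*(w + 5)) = w^2 + 4*w - 5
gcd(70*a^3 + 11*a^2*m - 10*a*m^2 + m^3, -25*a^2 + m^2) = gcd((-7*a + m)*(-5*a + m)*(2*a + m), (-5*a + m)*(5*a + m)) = 5*a - m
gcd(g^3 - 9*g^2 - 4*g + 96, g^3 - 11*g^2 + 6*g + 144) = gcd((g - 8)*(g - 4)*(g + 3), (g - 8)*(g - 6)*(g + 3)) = g^2 - 5*g - 24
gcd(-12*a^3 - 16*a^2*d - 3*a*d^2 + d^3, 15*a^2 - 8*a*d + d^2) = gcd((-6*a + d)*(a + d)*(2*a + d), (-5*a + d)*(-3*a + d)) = 1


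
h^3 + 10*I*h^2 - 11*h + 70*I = (h - 2*I)*(h + 5*I)*(h + 7*I)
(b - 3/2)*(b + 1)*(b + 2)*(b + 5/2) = b^4 + 4*b^3 + 5*b^2/4 - 37*b/4 - 15/2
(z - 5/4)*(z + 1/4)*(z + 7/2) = z^3 + 5*z^2/2 - 61*z/16 - 35/32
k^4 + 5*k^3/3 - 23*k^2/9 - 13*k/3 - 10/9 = (k - 5/3)*(k + 1/3)*(k + 1)*(k + 2)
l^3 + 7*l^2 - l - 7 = (l - 1)*(l + 1)*(l + 7)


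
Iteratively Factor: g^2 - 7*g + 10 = (g - 2)*(g - 5)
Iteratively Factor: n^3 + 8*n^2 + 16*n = (n + 4)*(n^2 + 4*n) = n*(n + 4)*(n + 4)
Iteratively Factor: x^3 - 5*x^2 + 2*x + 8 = (x - 4)*(x^2 - x - 2) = (x - 4)*(x - 2)*(x + 1)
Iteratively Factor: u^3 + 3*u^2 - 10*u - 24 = (u + 4)*(u^2 - u - 6) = (u - 3)*(u + 4)*(u + 2)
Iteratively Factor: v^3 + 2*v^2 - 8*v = (v)*(v^2 + 2*v - 8) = v*(v - 2)*(v + 4)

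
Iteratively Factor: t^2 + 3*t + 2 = (t + 1)*(t + 2)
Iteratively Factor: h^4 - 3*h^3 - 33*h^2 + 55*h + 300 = (h + 3)*(h^3 - 6*h^2 - 15*h + 100) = (h + 3)*(h + 4)*(h^2 - 10*h + 25) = (h - 5)*(h + 3)*(h + 4)*(h - 5)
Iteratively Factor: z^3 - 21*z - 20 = (z - 5)*(z^2 + 5*z + 4) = (z - 5)*(z + 4)*(z + 1)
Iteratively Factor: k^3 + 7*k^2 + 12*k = (k)*(k^2 + 7*k + 12) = k*(k + 3)*(k + 4)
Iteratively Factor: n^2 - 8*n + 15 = (n - 3)*(n - 5)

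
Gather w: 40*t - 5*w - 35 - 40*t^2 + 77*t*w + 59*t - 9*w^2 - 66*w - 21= -40*t^2 + 99*t - 9*w^2 + w*(77*t - 71) - 56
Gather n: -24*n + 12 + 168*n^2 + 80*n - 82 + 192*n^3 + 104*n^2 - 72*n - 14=192*n^3 + 272*n^2 - 16*n - 84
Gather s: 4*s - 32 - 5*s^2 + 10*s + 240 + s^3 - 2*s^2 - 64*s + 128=s^3 - 7*s^2 - 50*s + 336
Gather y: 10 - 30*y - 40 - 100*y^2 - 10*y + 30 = -100*y^2 - 40*y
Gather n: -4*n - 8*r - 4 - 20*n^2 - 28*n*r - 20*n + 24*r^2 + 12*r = -20*n^2 + n*(-28*r - 24) + 24*r^2 + 4*r - 4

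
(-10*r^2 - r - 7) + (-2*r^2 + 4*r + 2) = -12*r^2 + 3*r - 5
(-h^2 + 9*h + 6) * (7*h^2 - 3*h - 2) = -7*h^4 + 66*h^3 + 17*h^2 - 36*h - 12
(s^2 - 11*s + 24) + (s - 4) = s^2 - 10*s + 20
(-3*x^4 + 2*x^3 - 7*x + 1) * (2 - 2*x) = 6*x^5 - 10*x^4 + 4*x^3 + 14*x^2 - 16*x + 2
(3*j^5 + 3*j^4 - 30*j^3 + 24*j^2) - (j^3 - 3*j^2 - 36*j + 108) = 3*j^5 + 3*j^4 - 31*j^3 + 27*j^2 + 36*j - 108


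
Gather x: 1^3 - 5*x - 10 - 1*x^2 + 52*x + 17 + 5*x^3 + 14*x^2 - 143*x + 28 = 5*x^3 + 13*x^2 - 96*x + 36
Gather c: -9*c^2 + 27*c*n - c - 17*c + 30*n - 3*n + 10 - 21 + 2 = -9*c^2 + c*(27*n - 18) + 27*n - 9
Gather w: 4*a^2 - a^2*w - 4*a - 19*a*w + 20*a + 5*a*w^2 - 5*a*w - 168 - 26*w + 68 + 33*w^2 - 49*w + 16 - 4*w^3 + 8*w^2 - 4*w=4*a^2 + 16*a - 4*w^3 + w^2*(5*a + 41) + w*(-a^2 - 24*a - 79) - 84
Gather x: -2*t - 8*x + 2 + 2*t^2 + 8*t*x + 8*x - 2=2*t^2 + 8*t*x - 2*t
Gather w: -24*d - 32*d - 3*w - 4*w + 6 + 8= -56*d - 7*w + 14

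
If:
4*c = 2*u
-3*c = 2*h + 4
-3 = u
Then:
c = -3/2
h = 1/4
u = -3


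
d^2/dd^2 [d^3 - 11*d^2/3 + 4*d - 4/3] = 6*d - 22/3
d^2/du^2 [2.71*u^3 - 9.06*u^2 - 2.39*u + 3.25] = 16.26*u - 18.12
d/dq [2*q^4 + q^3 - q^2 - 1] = q*(8*q^2 + 3*q - 2)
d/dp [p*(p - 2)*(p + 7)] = 3*p^2 + 10*p - 14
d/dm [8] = 0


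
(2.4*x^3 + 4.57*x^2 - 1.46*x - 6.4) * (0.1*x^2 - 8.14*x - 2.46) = 0.24*x^5 - 19.079*x^4 - 43.2498*x^3 + 0.0022000000000002*x^2 + 55.6876*x + 15.744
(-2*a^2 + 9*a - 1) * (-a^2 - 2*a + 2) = 2*a^4 - 5*a^3 - 21*a^2 + 20*a - 2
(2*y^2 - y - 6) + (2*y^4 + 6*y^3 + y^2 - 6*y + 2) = 2*y^4 + 6*y^3 + 3*y^2 - 7*y - 4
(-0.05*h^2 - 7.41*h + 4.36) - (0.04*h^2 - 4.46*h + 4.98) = -0.09*h^2 - 2.95*h - 0.62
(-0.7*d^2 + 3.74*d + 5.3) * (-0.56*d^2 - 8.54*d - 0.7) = 0.392*d^4 + 3.8836*d^3 - 34.4176*d^2 - 47.88*d - 3.71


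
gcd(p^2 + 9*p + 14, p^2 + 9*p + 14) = p^2 + 9*p + 14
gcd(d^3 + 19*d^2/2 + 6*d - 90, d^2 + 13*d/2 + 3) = d + 6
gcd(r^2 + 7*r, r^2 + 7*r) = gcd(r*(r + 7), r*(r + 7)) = r^2 + 7*r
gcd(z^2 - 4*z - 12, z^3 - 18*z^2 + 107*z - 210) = z - 6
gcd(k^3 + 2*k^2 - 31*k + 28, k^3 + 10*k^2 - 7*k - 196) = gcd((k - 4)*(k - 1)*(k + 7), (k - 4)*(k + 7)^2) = k^2 + 3*k - 28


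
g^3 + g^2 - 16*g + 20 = (g - 2)^2*(g + 5)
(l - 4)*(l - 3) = l^2 - 7*l + 12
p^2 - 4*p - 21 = (p - 7)*(p + 3)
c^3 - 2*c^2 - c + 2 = (c - 2)*(c - 1)*(c + 1)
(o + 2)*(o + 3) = o^2 + 5*o + 6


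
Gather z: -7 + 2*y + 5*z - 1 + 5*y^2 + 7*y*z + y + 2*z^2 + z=5*y^2 + 3*y + 2*z^2 + z*(7*y + 6) - 8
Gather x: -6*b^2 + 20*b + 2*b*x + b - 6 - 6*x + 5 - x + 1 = -6*b^2 + 21*b + x*(2*b - 7)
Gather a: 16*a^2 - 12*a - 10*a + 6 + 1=16*a^2 - 22*a + 7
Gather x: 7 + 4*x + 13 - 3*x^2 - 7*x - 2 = -3*x^2 - 3*x + 18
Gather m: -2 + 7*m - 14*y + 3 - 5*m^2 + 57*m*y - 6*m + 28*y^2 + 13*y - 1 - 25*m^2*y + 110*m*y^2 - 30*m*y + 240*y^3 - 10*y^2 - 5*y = m^2*(-25*y - 5) + m*(110*y^2 + 27*y + 1) + 240*y^3 + 18*y^2 - 6*y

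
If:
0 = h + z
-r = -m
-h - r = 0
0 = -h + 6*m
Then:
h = 0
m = 0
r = 0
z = 0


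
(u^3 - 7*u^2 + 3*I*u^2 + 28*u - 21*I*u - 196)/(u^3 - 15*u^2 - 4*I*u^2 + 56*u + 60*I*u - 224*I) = (u + 7*I)/(u - 8)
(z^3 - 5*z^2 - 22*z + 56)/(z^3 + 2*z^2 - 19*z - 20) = (z^3 - 5*z^2 - 22*z + 56)/(z^3 + 2*z^2 - 19*z - 20)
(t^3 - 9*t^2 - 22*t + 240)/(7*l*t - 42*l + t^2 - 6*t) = (t^2 - 3*t - 40)/(7*l + t)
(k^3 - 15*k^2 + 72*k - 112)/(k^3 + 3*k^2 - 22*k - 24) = (k^2 - 11*k + 28)/(k^2 + 7*k + 6)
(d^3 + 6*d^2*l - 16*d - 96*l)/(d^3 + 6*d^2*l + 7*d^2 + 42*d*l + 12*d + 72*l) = (d - 4)/(d + 3)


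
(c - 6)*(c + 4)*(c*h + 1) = c^3*h - 2*c^2*h + c^2 - 24*c*h - 2*c - 24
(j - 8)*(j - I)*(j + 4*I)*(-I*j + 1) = -I*j^4 + 4*j^3 + 8*I*j^3 - 32*j^2 - I*j^2 + 4*j + 8*I*j - 32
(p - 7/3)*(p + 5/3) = p^2 - 2*p/3 - 35/9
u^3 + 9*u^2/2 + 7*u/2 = u*(u + 1)*(u + 7/2)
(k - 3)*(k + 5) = k^2 + 2*k - 15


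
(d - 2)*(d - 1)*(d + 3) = d^3 - 7*d + 6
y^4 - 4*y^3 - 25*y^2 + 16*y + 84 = (y - 7)*(y - 2)*(y + 2)*(y + 3)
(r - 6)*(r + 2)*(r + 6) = r^3 + 2*r^2 - 36*r - 72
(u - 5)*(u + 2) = u^2 - 3*u - 10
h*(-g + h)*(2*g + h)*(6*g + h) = -12*g^3*h + 4*g^2*h^2 + 7*g*h^3 + h^4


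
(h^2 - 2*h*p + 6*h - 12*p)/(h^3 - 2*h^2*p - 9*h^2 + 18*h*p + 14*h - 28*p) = (h + 6)/(h^2 - 9*h + 14)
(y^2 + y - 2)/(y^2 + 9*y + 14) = (y - 1)/(y + 7)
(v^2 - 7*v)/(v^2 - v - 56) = v*(7 - v)/(-v^2 + v + 56)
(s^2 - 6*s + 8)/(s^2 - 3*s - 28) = (-s^2 + 6*s - 8)/(-s^2 + 3*s + 28)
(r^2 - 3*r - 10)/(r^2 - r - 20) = (r + 2)/(r + 4)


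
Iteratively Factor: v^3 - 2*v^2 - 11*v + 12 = (v - 4)*(v^2 + 2*v - 3) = (v - 4)*(v - 1)*(v + 3)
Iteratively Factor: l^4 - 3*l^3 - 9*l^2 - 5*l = (l + 1)*(l^3 - 4*l^2 - 5*l) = (l + 1)^2*(l^2 - 5*l) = (l - 5)*(l + 1)^2*(l)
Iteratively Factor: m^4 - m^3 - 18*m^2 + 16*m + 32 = (m + 1)*(m^3 - 2*m^2 - 16*m + 32) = (m - 2)*(m + 1)*(m^2 - 16) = (m - 2)*(m + 1)*(m + 4)*(m - 4)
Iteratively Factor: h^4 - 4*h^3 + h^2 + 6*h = (h - 3)*(h^3 - h^2 - 2*h) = (h - 3)*(h + 1)*(h^2 - 2*h) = (h - 3)*(h - 2)*(h + 1)*(h)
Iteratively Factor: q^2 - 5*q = (q - 5)*(q)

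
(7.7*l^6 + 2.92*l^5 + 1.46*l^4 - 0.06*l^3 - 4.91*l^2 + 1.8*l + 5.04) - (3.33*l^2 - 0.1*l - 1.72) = 7.7*l^6 + 2.92*l^5 + 1.46*l^4 - 0.06*l^3 - 8.24*l^2 + 1.9*l + 6.76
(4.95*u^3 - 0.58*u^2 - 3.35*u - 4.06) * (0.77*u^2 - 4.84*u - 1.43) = 3.8115*u^5 - 24.4046*u^4 - 6.8508*u^3 + 13.9172*u^2 + 24.4409*u + 5.8058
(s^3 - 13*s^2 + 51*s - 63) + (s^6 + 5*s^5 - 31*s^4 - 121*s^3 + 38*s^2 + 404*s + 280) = s^6 + 5*s^5 - 31*s^4 - 120*s^3 + 25*s^2 + 455*s + 217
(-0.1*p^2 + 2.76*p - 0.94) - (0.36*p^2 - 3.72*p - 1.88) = -0.46*p^2 + 6.48*p + 0.94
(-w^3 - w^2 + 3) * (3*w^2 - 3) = -3*w^5 - 3*w^4 + 3*w^3 + 12*w^2 - 9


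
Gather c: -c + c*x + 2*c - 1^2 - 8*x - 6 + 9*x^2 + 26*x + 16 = c*(x + 1) + 9*x^2 + 18*x + 9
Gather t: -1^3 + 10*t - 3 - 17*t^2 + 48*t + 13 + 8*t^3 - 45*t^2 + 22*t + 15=8*t^3 - 62*t^2 + 80*t + 24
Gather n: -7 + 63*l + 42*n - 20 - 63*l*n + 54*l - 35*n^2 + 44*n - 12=117*l - 35*n^2 + n*(86 - 63*l) - 39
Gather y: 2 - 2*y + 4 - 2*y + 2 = 8 - 4*y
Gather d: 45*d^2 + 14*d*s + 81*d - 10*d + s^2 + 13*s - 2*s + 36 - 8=45*d^2 + d*(14*s + 71) + s^2 + 11*s + 28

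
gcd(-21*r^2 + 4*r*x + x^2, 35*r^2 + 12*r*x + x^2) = 7*r + x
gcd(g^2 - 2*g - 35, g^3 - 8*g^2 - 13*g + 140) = g - 7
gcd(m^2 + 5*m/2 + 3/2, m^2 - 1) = m + 1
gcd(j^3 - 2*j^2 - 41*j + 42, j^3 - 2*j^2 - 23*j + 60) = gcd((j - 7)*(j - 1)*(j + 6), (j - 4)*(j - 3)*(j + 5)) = 1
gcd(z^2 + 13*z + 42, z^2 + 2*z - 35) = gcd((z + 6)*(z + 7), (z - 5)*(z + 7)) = z + 7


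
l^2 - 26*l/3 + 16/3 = (l - 8)*(l - 2/3)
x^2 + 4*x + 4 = (x + 2)^2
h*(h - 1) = h^2 - h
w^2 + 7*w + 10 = (w + 2)*(w + 5)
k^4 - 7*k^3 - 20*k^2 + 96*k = k*(k - 8)*(k - 3)*(k + 4)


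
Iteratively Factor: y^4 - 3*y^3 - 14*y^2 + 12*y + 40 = (y - 2)*(y^3 - y^2 - 16*y - 20) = (y - 2)*(y + 2)*(y^2 - 3*y - 10) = (y - 2)*(y + 2)^2*(y - 5)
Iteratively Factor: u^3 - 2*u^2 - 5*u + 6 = (u + 2)*(u^2 - 4*u + 3) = (u - 1)*(u + 2)*(u - 3)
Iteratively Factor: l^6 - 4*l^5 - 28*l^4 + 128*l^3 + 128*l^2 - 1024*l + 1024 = (l + 4)*(l^5 - 8*l^4 + 4*l^3 + 112*l^2 - 320*l + 256) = (l - 2)*(l + 4)*(l^4 - 6*l^3 - 8*l^2 + 96*l - 128) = (l - 2)*(l + 4)^2*(l^3 - 10*l^2 + 32*l - 32) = (l - 4)*(l - 2)*(l + 4)^2*(l^2 - 6*l + 8) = (l - 4)^2*(l - 2)*(l + 4)^2*(l - 2)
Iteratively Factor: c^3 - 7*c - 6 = (c + 2)*(c^2 - 2*c - 3) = (c + 1)*(c + 2)*(c - 3)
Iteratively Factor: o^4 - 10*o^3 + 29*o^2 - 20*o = (o - 4)*(o^3 - 6*o^2 + 5*o) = (o - 4)*(o - 1)*(o^2 - 5*o) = o*(o - 4)*(o - 1)*(o - 5)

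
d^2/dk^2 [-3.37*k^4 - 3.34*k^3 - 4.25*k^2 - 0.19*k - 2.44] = -40.44*k^2 - 20.04*k - 8.5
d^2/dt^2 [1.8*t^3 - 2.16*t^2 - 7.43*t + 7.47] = 10.8*t - 4.32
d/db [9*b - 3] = 9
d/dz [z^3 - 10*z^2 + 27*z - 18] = 3*z^2 - 20*z + 27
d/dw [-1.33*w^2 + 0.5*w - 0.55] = 0.5 - 2.66*w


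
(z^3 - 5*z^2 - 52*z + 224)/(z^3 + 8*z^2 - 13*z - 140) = (z - 8)/(z + 5)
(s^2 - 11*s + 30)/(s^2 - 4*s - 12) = (s - 5)/(s + 2)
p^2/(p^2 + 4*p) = p/(p + 4)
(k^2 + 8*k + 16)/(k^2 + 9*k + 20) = (k + 4)/(k + 5)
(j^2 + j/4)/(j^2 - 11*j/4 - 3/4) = j/(j - 3)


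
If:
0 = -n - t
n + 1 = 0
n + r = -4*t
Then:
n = -1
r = -3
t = 1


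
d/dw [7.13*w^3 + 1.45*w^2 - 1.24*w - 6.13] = 21.39*w^2 + 2.9*w - 1.24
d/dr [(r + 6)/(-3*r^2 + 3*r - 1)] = (3*r^2 + 36*r - 19)/(9*r^4 - 18*r^3 + 15*r^2 - 6*r + 1)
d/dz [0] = 0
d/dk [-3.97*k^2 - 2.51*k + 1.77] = -7.94*k - 2.51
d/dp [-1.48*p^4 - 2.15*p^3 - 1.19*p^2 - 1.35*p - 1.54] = -5.92*p^3 - 6.45*p^2 - 2.38*p - 1.35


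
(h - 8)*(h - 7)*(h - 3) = h^3 - 18*h^2 + 101*h - 168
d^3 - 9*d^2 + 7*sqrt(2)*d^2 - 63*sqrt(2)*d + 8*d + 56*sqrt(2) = (d - 8)*(d - 1)*(d + 7*sqrt(2))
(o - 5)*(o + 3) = o^2 - 2*o - 15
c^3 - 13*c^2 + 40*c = c*(c - 8)*(c - 5)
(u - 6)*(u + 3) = u^2 - 3*u - 18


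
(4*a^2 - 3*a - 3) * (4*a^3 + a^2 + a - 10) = 16*a^5 - 8*a^4 - 11*a^3 - 46*a^2 + 27*a + 30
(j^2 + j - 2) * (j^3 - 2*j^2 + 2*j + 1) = j^5 - j^4 - 2*j^3 + 7*j^2 - 3*j - 2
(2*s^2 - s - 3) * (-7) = -14*s^2 + 7*s + 21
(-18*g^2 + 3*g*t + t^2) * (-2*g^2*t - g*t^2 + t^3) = 36*g^4*t + 12*g^3*t^2 - 23*g^2*t^3 + 2*g*t^4 + t^5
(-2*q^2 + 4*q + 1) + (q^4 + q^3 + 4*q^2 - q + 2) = q^4 + q^3 + 2*q^2 + 3*q + 3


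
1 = 1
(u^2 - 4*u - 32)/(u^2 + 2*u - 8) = (u - 8)/(u - 2)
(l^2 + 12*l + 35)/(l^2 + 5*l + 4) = (l^2 + 12*l + 35)/(l^2 + 5*l + 4)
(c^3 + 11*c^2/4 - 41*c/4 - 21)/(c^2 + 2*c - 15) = (c^2 + 23*c/4 + 7)/(c + 5)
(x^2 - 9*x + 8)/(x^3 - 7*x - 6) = (-x^2 + 9*x - 8)/(-x^3 + 7*x + 6)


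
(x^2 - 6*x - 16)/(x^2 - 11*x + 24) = (x + 2)/(x - 3)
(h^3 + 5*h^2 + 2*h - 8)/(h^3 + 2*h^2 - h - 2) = (h + 4)/(h + 1)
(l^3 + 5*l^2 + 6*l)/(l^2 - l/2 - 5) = 2*l*(l + 3)/(2*l - 5)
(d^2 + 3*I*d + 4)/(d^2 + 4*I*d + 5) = (d + 4*I)/(d + 5*I)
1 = 1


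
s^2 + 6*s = s*(s + 6)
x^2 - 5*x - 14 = (x - 7)*(x + 2)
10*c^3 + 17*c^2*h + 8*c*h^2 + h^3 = (c + h)*(2*c + h)*(5*c + h)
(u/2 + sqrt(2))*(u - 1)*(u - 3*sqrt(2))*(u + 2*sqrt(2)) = u^4/2 - u^3/2 + sqrt(2)*u^3/2 - 8*u^2 - sqrt(2)*u^2/2 - 12*sqrt(2)*u + 8*u + 12*sqrt(2)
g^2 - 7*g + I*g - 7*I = (g - 7)*(g + I)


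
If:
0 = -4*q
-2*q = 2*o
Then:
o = 0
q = 0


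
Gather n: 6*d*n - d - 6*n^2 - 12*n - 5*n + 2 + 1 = -d - 6*n^2 + n*(6*d - 17) + 3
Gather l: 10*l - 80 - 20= 10*l - 100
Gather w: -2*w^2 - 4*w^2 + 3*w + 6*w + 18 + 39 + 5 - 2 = -6*w^2 + 9*w + 60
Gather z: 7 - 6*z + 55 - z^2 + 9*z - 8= -z^2 + 3*z + 54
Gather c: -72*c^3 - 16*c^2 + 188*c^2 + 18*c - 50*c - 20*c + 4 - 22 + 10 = -72*c^3 + 172*c^2 - 52*c - 8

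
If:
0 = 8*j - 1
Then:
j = 1/8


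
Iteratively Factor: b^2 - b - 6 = (b + 2)*(b - 3)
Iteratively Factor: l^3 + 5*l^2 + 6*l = (l + 2)*(l^2 + 3*l) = (l + 2)*(l + 3)*(l)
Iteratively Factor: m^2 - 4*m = (m)*(m - 4)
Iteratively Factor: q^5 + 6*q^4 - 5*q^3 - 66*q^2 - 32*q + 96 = (q - 1)*(q^4 + 7*q^3 + 2*q^2 - 64*q - 96) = (q - 1)*(q + 4)*(q^3 + 3*q^2 - 10*q - 24) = (q - 3)*(q - 1)*(q + 4)*(q^2 + 6*q + 8) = (q - 3)*(q - 1)*(q + 2)*(q + 4)*(q + 4)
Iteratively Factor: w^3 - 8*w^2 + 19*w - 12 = (w - 1)*(w^2 - 7*w + 12) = (w - 4)*(w - 1)*(w - 3)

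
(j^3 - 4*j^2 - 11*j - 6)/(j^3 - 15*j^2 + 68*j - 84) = (j^2 + 2*j + 1)/(j^2 - 9*j + 14)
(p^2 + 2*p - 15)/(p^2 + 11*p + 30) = (p - 3)/(p + 6)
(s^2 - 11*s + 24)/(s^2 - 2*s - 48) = (s - 3)/(s + 6)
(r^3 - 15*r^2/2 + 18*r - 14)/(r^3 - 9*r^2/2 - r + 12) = (2*r^2 - 11*r + 14)/(2*r^2 - 5*r - 12)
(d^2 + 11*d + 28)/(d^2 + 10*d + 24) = (d + 7)/(d + 6)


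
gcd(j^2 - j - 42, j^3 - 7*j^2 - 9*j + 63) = j - 7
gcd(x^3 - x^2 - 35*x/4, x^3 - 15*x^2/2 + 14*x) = x^2 - 7*x/2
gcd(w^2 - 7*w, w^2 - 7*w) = w^2 - 7*w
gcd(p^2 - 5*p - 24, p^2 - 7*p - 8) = p - 8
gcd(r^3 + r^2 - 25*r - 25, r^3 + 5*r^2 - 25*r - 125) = r^2 - 25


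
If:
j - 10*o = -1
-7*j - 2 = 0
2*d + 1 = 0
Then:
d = -1/2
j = -2/7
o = 1/14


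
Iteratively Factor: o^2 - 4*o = (o - 4)*(o)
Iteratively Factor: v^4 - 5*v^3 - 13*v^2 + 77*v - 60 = (v + 4)*(v^3 - 9*v^2 + 23*v - 15) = (v - 5)*(v + 4)*(v^2 - 4*v + 3) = (v - 5)*(v - 1)*(v + 4)*(v - 3)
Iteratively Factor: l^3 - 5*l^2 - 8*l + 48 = (l + 3)*(l^2 - 8*l + 16) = (l - 4)*(l + 3)*(l - 4)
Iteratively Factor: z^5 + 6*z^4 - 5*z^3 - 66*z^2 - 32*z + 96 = (z + 2)*(z^4 + 4*z^3 - 13*z^2 - 40*z + 48) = (z + 2)*(z + 4)*(z^3 - 13*z + 12) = (z + 2)*(z + 4)^2*(z^2 - 4*z + 3) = (z - 1)*(z + 2)*(z + 4)^2*(z - 3)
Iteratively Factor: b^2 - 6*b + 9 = (b - 3)*(b - 3)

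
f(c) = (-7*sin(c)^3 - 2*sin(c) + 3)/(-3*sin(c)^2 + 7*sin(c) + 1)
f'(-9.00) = 4.38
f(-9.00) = -1.80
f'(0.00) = -23.00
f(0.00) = 3.00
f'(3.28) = 48749.60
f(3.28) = -144.08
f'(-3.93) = 1.90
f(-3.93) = -0.21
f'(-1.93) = -0.17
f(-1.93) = -1.30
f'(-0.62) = -1.02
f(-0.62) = -1.36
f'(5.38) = 0.03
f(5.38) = -1.25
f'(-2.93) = 72.79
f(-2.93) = -5.78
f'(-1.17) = 0.18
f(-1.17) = -1.29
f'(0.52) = -1.95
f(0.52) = 0.31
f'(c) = (6*sin(c)*cos(c) - 7*cos(c))*(-7*sin(c)^3 - 2*sin(c) + 3)/(-3*sin(c)^2 + 7*sin(c) + 1)^2 + (-21*sin(c)^2*cos(c) - 2*cos(c))/(-3*sin(c)^2 + 7*sin(c) + 1)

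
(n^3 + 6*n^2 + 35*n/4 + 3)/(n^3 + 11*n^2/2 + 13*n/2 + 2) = (n + 3/2)/(n + 1)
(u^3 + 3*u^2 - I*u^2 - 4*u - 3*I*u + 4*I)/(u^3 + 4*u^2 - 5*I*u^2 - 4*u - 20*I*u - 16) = (u - 1)/(u - 4*I)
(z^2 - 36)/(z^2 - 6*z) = (z + 6)/z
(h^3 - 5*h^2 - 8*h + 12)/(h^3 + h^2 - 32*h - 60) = (h - 1)/(h + 5)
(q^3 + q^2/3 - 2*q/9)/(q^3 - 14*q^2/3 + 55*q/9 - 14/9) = q*(3*q + 2)/(3*q^2 - 13*q + 14)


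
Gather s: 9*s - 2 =9*s - 2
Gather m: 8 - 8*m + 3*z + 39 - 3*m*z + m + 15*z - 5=m*(-3*z - 7) + 18*z + 42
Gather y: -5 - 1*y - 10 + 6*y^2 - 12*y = 6*y^2 - 13*y - 15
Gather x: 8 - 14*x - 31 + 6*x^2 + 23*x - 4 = 6*x^2 + 9*x - 27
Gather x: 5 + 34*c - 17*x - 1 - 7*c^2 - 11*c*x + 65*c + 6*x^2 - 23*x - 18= -7*c^2 + 99*c + 6*x^2 + x*(-11*c - 40) - 14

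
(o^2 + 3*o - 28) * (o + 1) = o^3 + 4*o^2 - 25*o - 28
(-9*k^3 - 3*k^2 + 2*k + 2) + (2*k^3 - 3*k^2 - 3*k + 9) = -7*k^3 - 6*k^2 - k + 11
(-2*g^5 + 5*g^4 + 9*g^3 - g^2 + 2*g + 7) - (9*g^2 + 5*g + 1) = -2*g^5 + 5*g^4 + 9*g^3 - 10*g^2 - 3*g + 6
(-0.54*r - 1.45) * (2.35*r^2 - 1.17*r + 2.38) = -1.269*r^3 - 2.7757*r^2 + 0.4113*r - 3.451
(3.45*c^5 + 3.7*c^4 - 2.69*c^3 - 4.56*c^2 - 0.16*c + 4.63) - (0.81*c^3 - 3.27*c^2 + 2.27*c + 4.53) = 3.45*c^5 + 3.7*c^4 - 3.5*c^3 - 1.29*c^2 - 2.43*c + 0.0999999999999996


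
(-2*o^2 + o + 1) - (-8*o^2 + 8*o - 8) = 6*o^2 - 7*o + 9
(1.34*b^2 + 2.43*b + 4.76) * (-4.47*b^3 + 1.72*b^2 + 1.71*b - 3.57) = -5.9898*b^5 - 8.5573*b^4 - 14.8062*b^3 + 7.5587*b^2 - 0.535500000000001*b - 16.9932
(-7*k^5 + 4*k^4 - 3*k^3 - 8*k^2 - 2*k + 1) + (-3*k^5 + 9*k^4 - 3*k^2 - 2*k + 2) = -10*k^5 + 13*k^4 - 3*k^3 - 11*k^2 - 4*k + 3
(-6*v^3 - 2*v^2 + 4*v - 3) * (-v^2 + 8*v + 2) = 6*v^5 - 46*v^4 - 32*v^3 + 31*v^2 - 16*v - 6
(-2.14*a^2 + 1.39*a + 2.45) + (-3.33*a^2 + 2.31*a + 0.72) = -5.47*a^2 + 3.7*a + 3.17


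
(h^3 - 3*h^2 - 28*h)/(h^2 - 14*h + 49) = h*(h + 4)/(h - 7)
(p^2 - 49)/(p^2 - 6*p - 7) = (p + 7)/(p + 1)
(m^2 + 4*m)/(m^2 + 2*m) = (m + 4)/(m + 2)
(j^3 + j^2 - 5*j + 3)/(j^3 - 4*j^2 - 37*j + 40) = (j^2 + 2*j - 3)/(j^2 - 3*j - 40)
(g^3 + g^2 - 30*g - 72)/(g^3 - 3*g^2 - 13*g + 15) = (g^2 - 2*g - 24)/(g^2 - 6*g + 5)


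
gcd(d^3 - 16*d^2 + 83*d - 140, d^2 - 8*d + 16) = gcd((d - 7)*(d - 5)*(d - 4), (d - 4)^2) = d - 4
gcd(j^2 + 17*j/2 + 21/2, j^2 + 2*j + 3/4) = j + 3/2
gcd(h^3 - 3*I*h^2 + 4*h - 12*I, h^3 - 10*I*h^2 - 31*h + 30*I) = h^2 - 5*I*h - 6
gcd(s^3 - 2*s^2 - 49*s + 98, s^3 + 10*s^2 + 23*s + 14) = s + 7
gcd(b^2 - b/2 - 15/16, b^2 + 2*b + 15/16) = b + 3/4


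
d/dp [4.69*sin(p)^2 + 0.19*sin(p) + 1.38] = (9.38*sin(p) + 0.19)*cos(p)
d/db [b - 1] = 1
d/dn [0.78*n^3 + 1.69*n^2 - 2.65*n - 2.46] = 2.34*n^2 + 3.38*n - 2.65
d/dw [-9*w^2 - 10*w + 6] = -18*w - 10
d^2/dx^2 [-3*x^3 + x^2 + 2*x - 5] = 2 - 18*x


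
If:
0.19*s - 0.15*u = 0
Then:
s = 0.789473684210526*u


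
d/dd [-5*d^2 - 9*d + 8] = -10*d - 9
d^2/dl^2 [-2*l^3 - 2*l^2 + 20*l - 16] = -12*l - 4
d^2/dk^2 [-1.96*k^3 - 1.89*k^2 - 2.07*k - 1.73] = -11.76*k - 3.78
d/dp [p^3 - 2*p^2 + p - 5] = 3*p^2 - 4*p + 1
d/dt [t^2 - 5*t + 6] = 2*t - 5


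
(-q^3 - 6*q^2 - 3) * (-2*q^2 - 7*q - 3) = 2*q^5 + 19*q^4 + 45*q^3 + 24*q^2 + 21*q + 9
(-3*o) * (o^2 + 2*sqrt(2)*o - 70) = -3*o^3 - 6*sqrt(2)*o^2 + 210*o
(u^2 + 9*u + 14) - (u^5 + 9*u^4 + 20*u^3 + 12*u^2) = -u^5 - 9*u^4 - 20*u^3 - 11*u^2 + 9*u + 14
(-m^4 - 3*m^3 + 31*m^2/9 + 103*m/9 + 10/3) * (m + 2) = -m^5 - 5*m^4 - 23*m^3/9 + 55*m^2/3 + 236*m/9 + 20/3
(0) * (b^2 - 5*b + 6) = 0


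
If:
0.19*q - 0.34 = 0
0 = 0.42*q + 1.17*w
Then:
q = 1.79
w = -0.64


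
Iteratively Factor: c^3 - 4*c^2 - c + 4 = (c + 1)*(c^2 - 5*c + 4) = (c - 4)*(c + 1)*(c - 1)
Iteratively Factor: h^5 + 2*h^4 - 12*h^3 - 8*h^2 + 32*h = (h - 2)*(h^4 + 4*h^3 - 4*h^2 - 16*h) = (h - 2)^2*(h^3 + 6*h^2 + 8*h) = h*(h - 2)^2*(h^2 + 6*h + 8) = h*(h - 2)^2*(h + 2)*(h + 4)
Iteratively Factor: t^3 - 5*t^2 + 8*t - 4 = (t - 1)*(t^2 - 4*t + 4) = (t - 2)*(t - 1)*(t - 2)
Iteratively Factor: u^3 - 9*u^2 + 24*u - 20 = (u - 2)*(u^2 - 7*u + 10) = (u - 5)*(u - 2)*(u - 2)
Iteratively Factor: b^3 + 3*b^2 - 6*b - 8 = (b + 4)*(b^2 - b - 2) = (b - 2)*(b + 4)*(b + 1)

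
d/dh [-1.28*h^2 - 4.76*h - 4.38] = -2.56*h - 4.76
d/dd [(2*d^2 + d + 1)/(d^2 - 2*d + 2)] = (-5*d^2 + 6*d + 4)/(d^4 - 4*d^3 + 8*d^2 - 8*d + 4)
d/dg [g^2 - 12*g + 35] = 2*g - 12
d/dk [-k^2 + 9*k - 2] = 9 - 2*k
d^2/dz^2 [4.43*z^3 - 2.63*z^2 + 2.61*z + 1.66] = 26.58*z - 5.26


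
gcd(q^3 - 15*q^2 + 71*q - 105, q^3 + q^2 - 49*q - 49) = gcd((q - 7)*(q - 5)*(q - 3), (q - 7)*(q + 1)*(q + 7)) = q - 7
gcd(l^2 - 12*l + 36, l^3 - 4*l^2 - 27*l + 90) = l - 6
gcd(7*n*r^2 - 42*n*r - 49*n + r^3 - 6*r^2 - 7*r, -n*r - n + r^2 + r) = r + 1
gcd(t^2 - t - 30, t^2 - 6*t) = t - 6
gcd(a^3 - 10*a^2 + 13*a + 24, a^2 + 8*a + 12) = 1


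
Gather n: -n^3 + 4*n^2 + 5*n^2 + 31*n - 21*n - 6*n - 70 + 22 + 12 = -n^3 + 9*n^2 + 4*n - 36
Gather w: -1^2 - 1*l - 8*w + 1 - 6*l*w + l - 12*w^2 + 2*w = -12*w^2 + w*(-6*l - 6)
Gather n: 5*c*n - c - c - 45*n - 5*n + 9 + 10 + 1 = -2*c + n*(5*c - 50) + 20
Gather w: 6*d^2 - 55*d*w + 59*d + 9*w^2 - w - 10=6*d^2 + 59*d + 9*w^2 + w*(-55*d - 1) - 10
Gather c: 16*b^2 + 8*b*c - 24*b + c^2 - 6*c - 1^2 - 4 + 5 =16*b^2 - 24*b + c^2 + c*(8*b - 6)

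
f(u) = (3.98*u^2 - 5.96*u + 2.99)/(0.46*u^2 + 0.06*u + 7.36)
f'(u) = (-0.92*u - 0.06)*(3.98*u^2 - 5.96*u + 2.99)/(0.46*u^2 + 0.06*u + 7.36)^2 + (7.96*u - 5.96)/(0.46*u^2 + 0.06*u + 7.36)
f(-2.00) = 3.40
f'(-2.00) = -1.74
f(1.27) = 0.23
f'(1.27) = 0.47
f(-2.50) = 4.24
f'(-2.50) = -1.62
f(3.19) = 2.00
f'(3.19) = 1.10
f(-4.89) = 7.05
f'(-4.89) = -0.75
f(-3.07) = 5.11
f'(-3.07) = -1.41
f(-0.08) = 0.47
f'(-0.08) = -0.90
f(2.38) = 1.12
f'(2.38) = 1.03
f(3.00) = 1.79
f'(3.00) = 1.10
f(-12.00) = 8.89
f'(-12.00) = -0.05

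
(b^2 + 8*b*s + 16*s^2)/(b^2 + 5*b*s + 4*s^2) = (b + 4*s)/(b + s)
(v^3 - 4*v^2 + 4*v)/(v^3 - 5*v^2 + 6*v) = (v - 2)/(v - 3)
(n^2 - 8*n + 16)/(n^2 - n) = (n^2 - 8*n + 16)/(n*(n - 1))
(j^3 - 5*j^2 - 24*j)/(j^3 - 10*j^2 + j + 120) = j/(j - 5)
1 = 1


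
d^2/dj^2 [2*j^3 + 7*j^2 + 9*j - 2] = 12*j + 14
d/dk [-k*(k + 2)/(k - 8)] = (-k^2 + 16*k + 16)/(k^2 - 16*k + 64)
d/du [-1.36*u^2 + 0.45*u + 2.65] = 0.45 - 2.72*u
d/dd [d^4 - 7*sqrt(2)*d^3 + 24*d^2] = d*(4*d^2 - 21*sqrt(2)*d + 48)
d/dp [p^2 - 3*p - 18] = 2*p - 3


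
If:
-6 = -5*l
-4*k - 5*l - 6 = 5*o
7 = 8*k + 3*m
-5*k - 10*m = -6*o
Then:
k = 566/253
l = 6/5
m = -919/253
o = -1060/253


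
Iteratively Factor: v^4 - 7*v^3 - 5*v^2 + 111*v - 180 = (v - 5)*(v^3 - 2*v^2 - 15*v + 36) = (v - 5)*(v - 3)*(v^2 + v - 12) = (v - 5)*(v - 3)*(v + 4)*(v - 3)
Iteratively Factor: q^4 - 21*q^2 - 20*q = (q)*(q^3 - 21*q - 20) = q*(q - 5)*(q^2 + 5*q + 4) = q*(q - 5)*(q + 4)*(q + 1)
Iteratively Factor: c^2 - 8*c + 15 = (c - 5)*(c - 3)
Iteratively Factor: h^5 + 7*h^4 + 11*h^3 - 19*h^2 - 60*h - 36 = (h + 1)*(h^4 + 6*h^3 + 5*h^2 - 24*h - 36) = (h - 2)*(h + 1)*(h^3 + 8*h^2 + 21*h + 18) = (h - 2)*(h + 1)*(h + 2)*(h^2 + 6*h + 9) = (h - 2)*(h + 1)*(h + 2)*(h + 3)*(h + 3)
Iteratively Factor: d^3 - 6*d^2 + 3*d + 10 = (d + 1)*(d^2 - 7*d + 10) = (d - 5)*(d + 1)*(d - 2)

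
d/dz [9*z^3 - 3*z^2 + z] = 27*z^2 - 6*z + 1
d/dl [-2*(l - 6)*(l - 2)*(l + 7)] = -6*l^2 + 4*l + 88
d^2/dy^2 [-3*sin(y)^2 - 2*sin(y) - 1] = 2*sin(y) - 6*cos(2*y)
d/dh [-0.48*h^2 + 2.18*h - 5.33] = 2.18 - 0.96*h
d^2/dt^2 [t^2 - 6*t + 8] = 2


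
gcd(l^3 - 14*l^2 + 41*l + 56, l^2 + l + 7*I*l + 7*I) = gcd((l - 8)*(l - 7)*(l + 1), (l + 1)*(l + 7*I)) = l + 1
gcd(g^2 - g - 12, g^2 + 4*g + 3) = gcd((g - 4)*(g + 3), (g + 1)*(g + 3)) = g + 3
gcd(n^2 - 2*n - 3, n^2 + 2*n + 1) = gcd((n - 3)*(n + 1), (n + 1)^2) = n + 1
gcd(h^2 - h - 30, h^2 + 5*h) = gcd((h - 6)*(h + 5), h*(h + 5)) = h + 5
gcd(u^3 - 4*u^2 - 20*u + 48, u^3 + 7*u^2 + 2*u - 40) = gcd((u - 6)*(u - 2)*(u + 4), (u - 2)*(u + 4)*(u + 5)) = u^2 + 2*u - 8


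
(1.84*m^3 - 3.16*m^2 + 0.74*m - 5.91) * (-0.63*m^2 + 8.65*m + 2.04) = -1.1592*m^5 + 17.9068*m^4 - 24.0466*m^3 + 3.6779*m^2 - 49.6119*m - 12.0564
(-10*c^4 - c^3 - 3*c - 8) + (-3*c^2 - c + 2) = -10*c^4 - c^3 - 3*c^2 - 4*c - 6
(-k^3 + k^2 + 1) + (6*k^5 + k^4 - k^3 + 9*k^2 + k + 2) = 6*k^5 + k^4 - 2*k^3 + 10*k^2 + k + 3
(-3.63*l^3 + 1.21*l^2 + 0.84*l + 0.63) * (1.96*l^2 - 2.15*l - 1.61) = -7.1148*l^5 + 10.1761*l^4 + 4.8892*l^3 - 2.5193*l^2 - 2.7069*l - 1.0143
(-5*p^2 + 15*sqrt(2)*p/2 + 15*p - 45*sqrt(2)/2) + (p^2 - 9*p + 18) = -4*p^2 + 6*p + 15*sqrt(2)*p/2 - 45*sqrt(2)/2 + 18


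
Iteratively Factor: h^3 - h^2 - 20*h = (h)*(h^2 - h - 20) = h*(h + 4)*(h - 5)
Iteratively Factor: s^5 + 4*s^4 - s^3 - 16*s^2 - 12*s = (s - 2)*(s^4 + 6*s^3 + 11*s^2 + 6*s) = (s - 2)*(s + 1)*(s^3 + 5*s^2 + 6*s) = (s - 2)*(s + 1)*(s + 3)*(s^2 + 2*s) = (s - 2)*(s + 1)*(s + 2)*(s + 3)*(s)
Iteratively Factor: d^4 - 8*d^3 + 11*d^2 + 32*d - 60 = (d - 2)*(d^3 - 6*d^2 - d + 30) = (d - 5)*(d - 2)*(d^2 - d - 6) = (d - 5)*(d - 3)*(d - 2)*(d + 2)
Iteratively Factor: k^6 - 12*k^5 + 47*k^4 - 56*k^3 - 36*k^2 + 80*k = (k)*(k^5 - 12*k^4 + 47*k^3 - 56*k^2 - 36*k + 80) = k*(k - 5)*(k^4 - 7*k^3 + 12*k^2 + 4*k - 16) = k*(k - 5)*(k - 2)*(k^3 - 5*k^2 + 2*k + 8) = k*(k - 5)*(k - 4)*(k - 2)*(k^2 - k - 2) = k*(k - 5)*(k - 4)*(k - 2)*(k + 1)*(k - 2)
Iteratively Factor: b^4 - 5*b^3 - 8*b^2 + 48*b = (b - 4)*(b^3 - b^2 - 12*b) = b*(b - 4)*(b^2 - b - 12) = b*(b - 4)*(b + 3)*(b - 4)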